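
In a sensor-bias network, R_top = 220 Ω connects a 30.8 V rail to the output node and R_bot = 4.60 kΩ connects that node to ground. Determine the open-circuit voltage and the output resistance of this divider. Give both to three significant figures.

V_th is the open-circuit tap voltage: 30.8 × 4600/(220 + 4600) = 29.4 V.
With the supply zeroed, R_top and R_bot appear in parallel from the tap: R_th = R_top‖R_bot = (220 × 4600)/4820 = 210 Ω.

V_th = 29.4 V, R_th = 210 Ω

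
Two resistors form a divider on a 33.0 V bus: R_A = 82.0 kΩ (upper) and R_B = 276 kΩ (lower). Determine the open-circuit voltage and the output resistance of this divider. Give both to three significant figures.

V_th is the open-circuit tap voltage: 33.0 × 276/(82.0 + 276) = 25.4 V.
With the supply zeroed, R_A and R_B appear in parallel from the tap: R_th = R_A‖R_B = (82.0 × 276)/358.0 = 63.2 kΩ.

V_th = 25.4 V, R_th = 63.2 kΩ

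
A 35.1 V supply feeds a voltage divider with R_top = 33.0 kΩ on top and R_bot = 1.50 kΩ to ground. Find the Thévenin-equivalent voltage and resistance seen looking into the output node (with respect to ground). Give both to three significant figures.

V_th is the open-circuit tap voltage: 35.1 × 1.50/(33.0 + 1.50) = 1.53 V.
With the supply zeroed, R_top and R_bot appear in parallel from the tap: R_th = R_top‖R_bot = (33.0 × 1.50)/34.50 = 1.43 kΩ.

V_th = 1.53 V, R_th = 1.43 kΩ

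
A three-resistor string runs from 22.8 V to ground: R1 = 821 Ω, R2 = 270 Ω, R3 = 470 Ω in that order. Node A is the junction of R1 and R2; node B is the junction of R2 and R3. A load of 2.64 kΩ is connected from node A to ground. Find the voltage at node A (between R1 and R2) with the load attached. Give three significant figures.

Below node A the series string R2+R3 = 740.0 Ω sits in parallel with the 2640 Ω load: 578.0 Ω.
V_A = 22.8 × 578.0/(821 + 578.0) = 9.42 V.

V ≈ 9.42 V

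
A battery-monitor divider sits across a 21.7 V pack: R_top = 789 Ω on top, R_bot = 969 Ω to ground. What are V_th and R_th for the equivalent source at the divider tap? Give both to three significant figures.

V_th = 12.0 V, R_th = 435 Ω

V_th is the open-circuit tap voltage: 21.7 × 969/(789 + 969) = 12.0 V.
With the supply zeroed, R_top and R_bot appear in parallel from the tap: R_th = R_top‖R_bot = (789 × 969)/1758 = 435 Ω.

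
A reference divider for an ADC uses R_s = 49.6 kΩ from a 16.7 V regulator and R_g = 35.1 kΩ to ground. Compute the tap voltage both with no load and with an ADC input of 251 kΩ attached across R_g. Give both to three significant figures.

Unloaded: 6.92 V; loaded: 6.40 V

Open-circuit: V = 16.7 × 35.1/(49.6 + 35.1) = 6.92 V.
With the load, R_g becomes R_g‖R_L = 30.79 kΩ, so V = 16.7 × 30.79/80.39 = 6.40 V.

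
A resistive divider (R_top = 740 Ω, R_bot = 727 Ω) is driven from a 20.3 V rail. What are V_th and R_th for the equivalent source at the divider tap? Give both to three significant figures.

V_th = 10.1 V, R_th = 367 Ω

V_th is the open-circuit tap voltage: 20.3 × 727/(740 + 727) = 10.1 V.
With the supply zeroed, R_top and R_bot appear in parallel from the tap: R_th = R_top‖R_bot = (740 × 727)/1467 = 367 Ω.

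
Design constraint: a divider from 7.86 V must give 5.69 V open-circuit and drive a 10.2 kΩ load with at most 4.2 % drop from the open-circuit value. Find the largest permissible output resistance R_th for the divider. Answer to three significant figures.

R_th ≤ 447 Ω

Loading drop = R_th/(R_th + R_L) ≤ 0.0420, so R_th ≤ R_L · ε/(1−ε) = 10.2 kΩ × 0.0420/0.9580 = 447 Ω.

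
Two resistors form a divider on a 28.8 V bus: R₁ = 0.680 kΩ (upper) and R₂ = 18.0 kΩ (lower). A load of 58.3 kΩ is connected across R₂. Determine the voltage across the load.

V_out ≈ 27.4 V

The load sits in parallel with R₂: R₂‖R_L = (18000 × 58300) / (18000 + 58300) = 13750 Ω.
V_out = 28.8 × 13750 / (680 + 13750) = 28.8 × 13750/14430 = 27.4 V.
(Unloaded it would have been 27.8 V.)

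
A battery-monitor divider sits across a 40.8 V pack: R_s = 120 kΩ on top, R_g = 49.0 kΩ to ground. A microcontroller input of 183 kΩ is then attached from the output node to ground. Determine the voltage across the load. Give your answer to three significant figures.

The load sits in parallel with R_g: R_g‖R_L = (49.0 × 183) / (49.0 + 183) = 38.65 kΩ.
V_out = 40.8 × 38.65 / (120 + 38.65) = 40.8 × 38.65/158.7 = 9.94 V.

V_out ≈ 9.94 V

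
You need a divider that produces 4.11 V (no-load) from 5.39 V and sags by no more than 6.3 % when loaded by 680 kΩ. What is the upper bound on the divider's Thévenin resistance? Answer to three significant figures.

R_th ≤ 45.7 kΩ

Loading drop = R_th/(R_th + R_L) ≤ 0.0630, so R_th ≤ R_L · ε/(1−ε) = 680 kΩ × 0.0630/0.9370 = 45.7 kΩ.
(Any R1, R2 with R2/(R1+R2) = 0.763 and R1‖R2 ≤ 45.7 kΩ will meet the spec.)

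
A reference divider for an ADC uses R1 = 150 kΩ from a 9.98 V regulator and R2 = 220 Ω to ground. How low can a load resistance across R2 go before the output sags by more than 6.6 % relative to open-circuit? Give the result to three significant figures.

R_L(min) ≈ 3.11 kΩ

Output resistance R_th = R1‖R2 = (150000 × 220)/150200 = 219.7 Ω.
The fractional drop is R_th/(R_th + R_L); requiring this ≤ 0.0660 gives R_L ≥ R_th(1/0.0660 − 1) = 219.7 × 14.15 = 3.11 kΩ.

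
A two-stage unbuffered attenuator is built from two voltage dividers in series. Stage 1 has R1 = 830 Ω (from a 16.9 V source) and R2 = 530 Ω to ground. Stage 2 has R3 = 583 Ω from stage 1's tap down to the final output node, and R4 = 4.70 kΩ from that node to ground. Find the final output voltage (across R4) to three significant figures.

Stage 2 presents R3+R4 = 5283 Ω as a load on stage 1's tap.
Stage 1's lower leg becomes R2‖(R3+R4) = 481.7 Ω, so V_mid = 16.9 × 481.7/1312 = 6.206 V.
Stage 2 is itself unloaded: V_out = V_mid × R4/(R3+R4) = 6.206 × 4700/5283 = 5.52 V.

V_out ≈ 5.52 V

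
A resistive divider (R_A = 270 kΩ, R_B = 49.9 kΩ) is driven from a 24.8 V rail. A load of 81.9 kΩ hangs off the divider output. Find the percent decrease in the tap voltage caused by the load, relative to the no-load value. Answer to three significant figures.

Unloaded V = 24.8 × 49.9/319.9 = 3.868 V.
Loaded: R_B‖R_L = 31.01 kΩ, giving V = 24.8 × 31.01/301.0 = 2.555 V.
Drop = (3.868 − 2.555) / 3.868 = 34.0 %.

34.0 %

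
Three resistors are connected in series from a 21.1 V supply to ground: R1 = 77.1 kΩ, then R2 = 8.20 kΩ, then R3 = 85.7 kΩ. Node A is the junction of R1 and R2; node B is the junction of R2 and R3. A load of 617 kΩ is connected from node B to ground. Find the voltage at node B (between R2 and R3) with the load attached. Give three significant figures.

V ≈ 9.89 V

At node B, R3 is in parallel with the load: R3‖R_L = 75.25 kΩ.
Below node A the resistance is R2 + (R3‖R_L) = 83.45 kΩ, so V_A = 21.1 × 83.45/160.5 = 10.97 V.
Then V_B = V_A × (R3‖R_L)/(R2 + R3‖R_L) = 10.97 × 75.25/83.45 = 9.89 V.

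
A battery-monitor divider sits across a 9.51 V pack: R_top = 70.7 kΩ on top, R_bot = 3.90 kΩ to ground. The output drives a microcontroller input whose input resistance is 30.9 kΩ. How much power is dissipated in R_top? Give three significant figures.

P ≈ 1.16 mW

Total resistance from the source is R_top + (R_bot‖R_L) = 74.16 kΩ, so I = 9.51/74.16 kΩ = 0.1282 mA.
P = I²·R_top = (0.1282 mA)² × 70.7 kΩ = 1.16 mW.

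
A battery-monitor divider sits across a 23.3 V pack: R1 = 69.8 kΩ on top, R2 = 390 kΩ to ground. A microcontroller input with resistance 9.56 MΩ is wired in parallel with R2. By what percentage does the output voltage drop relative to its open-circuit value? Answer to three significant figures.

0.615 %

The divider's output (Thévenin) resistance is R1‖R2 = 59.20 kΩ.
Fractional drop under load = R_th/(R_th + R_L) = 59.20 / (59.20 + 9560) = 0.006155.
So the output falls by 0.615 %.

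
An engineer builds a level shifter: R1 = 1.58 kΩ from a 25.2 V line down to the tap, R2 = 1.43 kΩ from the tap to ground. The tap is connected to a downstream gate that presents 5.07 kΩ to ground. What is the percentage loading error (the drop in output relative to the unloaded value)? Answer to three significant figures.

12.9 %

Unloaded V = 25.2 × 1.43/3.010 = 11.972 V.
Loaded: R2‖R_L = 1.115 kΩ, giving V = 25.2 × 1.115/2.695 = 10.428 V.
Drop = (11.972 − 10.428) / 11.972 = 12.9 %.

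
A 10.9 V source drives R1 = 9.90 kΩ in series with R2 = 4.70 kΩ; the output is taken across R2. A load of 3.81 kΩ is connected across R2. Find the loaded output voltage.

The load sits in parallel with R2: R2‖R_L = (4.70 × 3.81) / (4.70 + 3.81) = 2.104 kΩ.
V_out = 10.9 × 2.104 / (9.90 + 2.104) = 10.9 × 2.104/12.00 = 1.91 V.

V_out ≈ 1.91 V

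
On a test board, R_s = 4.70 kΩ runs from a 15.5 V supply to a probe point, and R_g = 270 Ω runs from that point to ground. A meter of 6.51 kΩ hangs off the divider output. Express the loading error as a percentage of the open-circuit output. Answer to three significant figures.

3.77 %

The divider's output (Thévenin) resistance is R_s‖R_g = 255.3 Ω.
Fractional drop under load = R_th/(R_th + R_L) = 255.3 / (255.3 + 6510) = 0.03774.
So the output falls by 3.77 %.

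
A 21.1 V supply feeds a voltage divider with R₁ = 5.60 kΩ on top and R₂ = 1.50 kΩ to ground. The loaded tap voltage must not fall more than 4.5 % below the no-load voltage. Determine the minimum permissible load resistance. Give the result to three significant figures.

R_L(min) ≈ 25.1 kΩ

Output resistance R_th = R₁‖R₂ = (5.60 × 1.50)/7.100 = 1.183 kΩ.
The fractional drop is R_th/(R_th + R_L); requiring this ≤ 0.0450 gives R_L ≥ R_th(1/0.0450 − 1) = 1.183 × 21.22 = 25.1 kΩ.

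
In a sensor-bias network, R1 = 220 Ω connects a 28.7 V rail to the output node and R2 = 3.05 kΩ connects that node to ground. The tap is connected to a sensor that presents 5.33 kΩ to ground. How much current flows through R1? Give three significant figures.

R2‖R_L = 1940 Ω, so the source sees R1 + R2‖R_L = 2160 Ω.
I = 28.7 V / 2160 Ω = 13.3 mA.

I ≈ 13.3 mA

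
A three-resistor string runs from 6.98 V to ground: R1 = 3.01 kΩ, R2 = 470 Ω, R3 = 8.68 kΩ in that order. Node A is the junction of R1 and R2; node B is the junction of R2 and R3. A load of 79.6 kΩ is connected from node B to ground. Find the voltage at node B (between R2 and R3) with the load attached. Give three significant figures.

At node B, R3 is in parallel with the load: R3‖R_L = 7827 Ω.
Below node A the resistance is R2 + (R3‖R_L) = 8297 Ω, so V_A = 6.98 × 8297/11310 = 5.122 V.
Then V_B = V_A × (R3‖R_L)/(R2 + R3‖R_L) = 5.122 × 7827/8297 = 4.83 V.

V ≈ 4.83 V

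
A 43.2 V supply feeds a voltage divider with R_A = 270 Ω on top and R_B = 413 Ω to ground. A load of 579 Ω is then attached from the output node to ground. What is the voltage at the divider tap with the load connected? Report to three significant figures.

V_out ≈ 20.4 V

The load sits in parallel with R_B: R_B‖R_L = (413 × 579) / (413 + 579) = 241.1 Ω.
V_out = 43.2 × 241.1 / (270 + 241.1) = 43.2 × 241.1/511.1 = 20.4 V.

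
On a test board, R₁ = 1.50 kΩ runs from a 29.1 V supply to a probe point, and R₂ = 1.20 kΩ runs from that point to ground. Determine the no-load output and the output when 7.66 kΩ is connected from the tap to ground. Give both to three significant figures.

Unloaded: 12.9 V; loaded: 11.9 V

Open-circuit: V = 29.1 × 1.20/(1.50 + 1.20) = 12.9 V.
With the load, R₂ becomes R₂‖R_L = 1.037 kΩ, so V = 29.1 × 1.037/2.537 = 11.9 V.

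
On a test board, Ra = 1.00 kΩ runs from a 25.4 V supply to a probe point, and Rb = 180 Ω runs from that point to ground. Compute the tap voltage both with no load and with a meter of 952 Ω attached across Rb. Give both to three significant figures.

Open-circuit: V = 25.4 × 180/(1000 + 180) = 3.87 V.
With the load, Rb becomes Rb‖R_L = 151.4 Ω, so V = 25.4 × 151.4/1151 = 3.34 V.

Unloaded: 3.87 V; loaded: 3.34 V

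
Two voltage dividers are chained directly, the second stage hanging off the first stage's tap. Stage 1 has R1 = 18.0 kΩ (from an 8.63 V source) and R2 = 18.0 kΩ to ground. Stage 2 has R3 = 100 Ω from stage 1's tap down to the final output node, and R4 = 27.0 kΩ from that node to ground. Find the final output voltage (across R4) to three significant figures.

Stage 2 presents R3+R4 = 27100 Ω as a load on stage 1's tap.
Stage 1's lower leg becomes R2‖(R3+R4) = 10820 Ω, so V_mid = 8.63 × 10820/28820 = 3.239 V.
Stage 2 is itself unloaded: V_out = V_mid × R4/(R3+R4) = 3.239 × 27000/27100 = 3.23 V.

V_out ≈ 3.23 V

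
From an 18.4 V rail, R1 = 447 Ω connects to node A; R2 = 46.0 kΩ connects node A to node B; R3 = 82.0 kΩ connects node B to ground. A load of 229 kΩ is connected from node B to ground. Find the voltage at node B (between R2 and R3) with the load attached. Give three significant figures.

At node B, R3 is in parallel with the load: R3‖R_L = 60380 Ω.
Below node A the resistance is R2 + (R3‖R_L) = 106400 Ω, so V_A = 18.4 × 106400/106800 = 18.32 V.
Then V_B = V_A × (R3‖R_L)/(R2 + R3‖R_L) = 18.32 × 60380/106400 = 10.4 V.

V ≈ 10.4 V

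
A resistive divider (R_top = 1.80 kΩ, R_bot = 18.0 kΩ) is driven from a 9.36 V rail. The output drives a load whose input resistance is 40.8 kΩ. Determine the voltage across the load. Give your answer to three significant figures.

V_out ≈ 8.18 V

The load sits in parallel with R_bot: R_bot‖R_L = (18.0 × 40.8) / (18.0 + 40.8) = 12.49 kΩ.
V_out = 9.36 × 12.49 / (1.80 + 12.49) = 9.36 × 12.49/14.29 = 8.18 V.
(Unloaded it would have been 8.51 V.)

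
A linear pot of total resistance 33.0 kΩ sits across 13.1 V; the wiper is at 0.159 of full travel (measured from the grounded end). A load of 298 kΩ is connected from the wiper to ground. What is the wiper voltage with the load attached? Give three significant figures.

V ≈ 2.05 V

The wiper splits the pot into (1−α)R = 27.75 kΩ above and αR = 5.247 kΩ below.
Lower section ‖ load = 5.156 kΩ.
V_wiper = 13.1 × 5.156/(27.75 + 5.156) = 2.05 V.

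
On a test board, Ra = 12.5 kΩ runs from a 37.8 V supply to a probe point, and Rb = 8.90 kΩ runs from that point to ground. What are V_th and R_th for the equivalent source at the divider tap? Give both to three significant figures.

V_th is the open-circuit tap voltage: 37.8 × 8.90/(12.5 + 8.90) = 15.7 V.
With the supply zeroed, Ra and Rb appear in parallel from the tap: R_th = Ra‖Rb = (12.5 × 8.90)/21.40 = 5.20 kΩ.

V_th = 15.7 V, R_th = 5.20 kΩ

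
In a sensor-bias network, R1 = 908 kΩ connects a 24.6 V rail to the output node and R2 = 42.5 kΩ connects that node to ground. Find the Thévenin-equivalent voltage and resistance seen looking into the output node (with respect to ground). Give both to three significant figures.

V_th is the open-circuit tap voltage: 24.6 × 42.5/(908 + 42.5) = 1.10 V.
With the supply zeroed, R1 and R2 appear in parallel from the tap: R_th = R1‖R2 = (908 × 42.5)/950.5 = 40.6 kΩ.

V_th = 1.10 V, R_th = 40.6 kΩ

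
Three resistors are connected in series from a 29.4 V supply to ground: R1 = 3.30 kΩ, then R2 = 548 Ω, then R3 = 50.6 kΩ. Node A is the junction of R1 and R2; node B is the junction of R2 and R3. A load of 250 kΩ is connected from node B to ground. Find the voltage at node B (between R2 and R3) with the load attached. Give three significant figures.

V ≈ 26.9 V

At node B, R3 is in parallel with the load: R3‖R_L = 42080 Ω.
Below node A the resistance is R2 + (R3‖R_L) = 42630 Ω, so V_A = 29.4 × 42630/45930 = 27.29 V.
Then V_B = V_A × (R3‖R_L)/(R2 + R3‖R_L) = 27.29 × 42080/42630 = 26.9 V.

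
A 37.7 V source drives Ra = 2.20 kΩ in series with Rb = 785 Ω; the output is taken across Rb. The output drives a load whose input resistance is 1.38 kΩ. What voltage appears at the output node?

The load sits in parallel with Rb: Rb‖R_L = (785 × 1380) / (785 + 1380) = 500.4 Ω.
V_out = 37.7 × 500.4 / (2200 + 500.4) = 37.7 × 500.4/2700 = 6.99 V.
(Unloaded it would have been 9.91 V.)

V_out ≈ 6.99 V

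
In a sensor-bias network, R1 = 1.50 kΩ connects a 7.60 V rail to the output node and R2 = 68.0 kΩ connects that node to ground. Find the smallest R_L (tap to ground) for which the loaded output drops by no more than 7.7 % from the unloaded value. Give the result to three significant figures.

R_L(min) ≈ 17.6 kΩ

Output resistance R_th = R1‖R2 = (1.50 × 68.0)/69.50 = 1.468 kΩ.
The fractional drop is R_th/(R_th + R_L); requiring this ≤ 0.0770 gives R_L ≥ R_th(1/0.0770 − 1) = 1.468 × 11.99 = 17.6 kΩ.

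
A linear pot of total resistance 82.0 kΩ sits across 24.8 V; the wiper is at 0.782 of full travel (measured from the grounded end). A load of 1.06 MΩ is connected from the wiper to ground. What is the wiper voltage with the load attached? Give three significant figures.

V ≈ 19.1 V

The wiper splits the pot into (1−α)R = 17.88 kΩ above and αR = 64.12 kΩ below.
Lower section ‖ load = 60.47 kΩ.
V_wiper = 24.8 × 60.47/(17.88 + 60.47) = 19.1 V.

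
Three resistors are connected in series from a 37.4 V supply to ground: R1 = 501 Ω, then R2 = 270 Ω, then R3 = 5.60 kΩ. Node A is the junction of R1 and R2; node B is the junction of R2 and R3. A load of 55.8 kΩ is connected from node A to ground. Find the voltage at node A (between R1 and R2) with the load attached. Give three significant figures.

Below node A the series string R2+R3 = 5870 Ω sits in parallel with the 55800 Ω load: 5311 Ω.
V_A = 37.4 × 5311/(501 + 5311) = 34.2 V.

V ≈ 34.2 V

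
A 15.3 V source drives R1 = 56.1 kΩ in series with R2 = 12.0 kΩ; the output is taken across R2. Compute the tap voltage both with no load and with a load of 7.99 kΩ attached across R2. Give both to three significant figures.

Unloaded: 2.70 V; loaded: 1.21 V

Open-circuit: V = 15.3 × 12.0/(56.1 + 12.0) = 2.70 V.
With the load, R2 becomes R2‖R_L = 4.796 kΩ, so V = 15.3 × 4.796/60.90 = 1.21 V.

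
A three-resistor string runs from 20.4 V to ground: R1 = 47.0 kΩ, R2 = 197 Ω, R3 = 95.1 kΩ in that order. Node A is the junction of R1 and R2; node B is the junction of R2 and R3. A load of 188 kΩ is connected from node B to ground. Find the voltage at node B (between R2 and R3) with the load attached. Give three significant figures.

At node B, R3 is in parallel with the load: R3‖R_L = 63150 Ω.
Below node A the resistance is R2 + (R3‖R_L) = 63350 Ω, so V_A = 20.4 × 63350/110400 = 11.71 V.
Then V_B = V_A × (R3‖R_L)/(R2 + R3‖R_L) = 11.71 × 63150/63350 = 11.7 V.

V ≈ 11.7 V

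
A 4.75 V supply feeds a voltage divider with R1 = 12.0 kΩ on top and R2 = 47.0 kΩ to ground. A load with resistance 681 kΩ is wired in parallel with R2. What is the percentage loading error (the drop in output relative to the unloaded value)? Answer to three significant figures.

The divider's output (Thévenin) resistance is R1‖R2 = 9.559 kΩ.
Fractional drop under load = R_th/(R_th + R_L) = 9.559 / (9.559 + 681) = 0.01384.
So the output falls by 1.38 %.

1.38 %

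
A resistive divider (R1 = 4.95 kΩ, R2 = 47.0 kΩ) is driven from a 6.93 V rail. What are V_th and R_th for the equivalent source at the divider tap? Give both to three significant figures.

V_th is the open-circuit tap voltage: 6.93 × 47.0/(4.95 + 47.0) = 6.27 V.
With the supply zeroed, R1 and R2 appear in parallel from the tap: R_th = R1‖R2 = (4.95 × 47.0)/51.95 = 4.48 kΩ.

V_th = 6.27 V, R_th = 4.48 kΩ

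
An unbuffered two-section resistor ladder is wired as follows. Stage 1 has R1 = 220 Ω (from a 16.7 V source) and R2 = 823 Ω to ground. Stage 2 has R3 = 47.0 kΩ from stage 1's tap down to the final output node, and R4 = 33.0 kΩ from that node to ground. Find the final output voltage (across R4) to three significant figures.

Stage 2 presents R3+R4 = 80000 Ω as a load on stage 1's tap.
Stage 1's lower leg becomes R2‖(R3+R4) = 814.6 Ω, so V_mid = 16.7 × 814.6/1035 = 13.15 V.
Stage 2 is itself unloaded: V_out = V_mid × R4/(R3+R4) = 13.15 × 33000/80000 = 5.42 V.

V_out ≈ 5.42 V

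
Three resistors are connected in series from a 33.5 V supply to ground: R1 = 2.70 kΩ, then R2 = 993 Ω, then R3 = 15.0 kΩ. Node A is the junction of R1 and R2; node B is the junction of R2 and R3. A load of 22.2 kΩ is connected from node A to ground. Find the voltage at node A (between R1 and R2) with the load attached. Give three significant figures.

V ≈ 26.0 V

Below node A the series string R2+R3 = 15990 Ω sits in parallel with the 22200 Ω load: 9296 Ω.
V_A = 33.5 × 9296/(2700 + 9296) = 26.0 V.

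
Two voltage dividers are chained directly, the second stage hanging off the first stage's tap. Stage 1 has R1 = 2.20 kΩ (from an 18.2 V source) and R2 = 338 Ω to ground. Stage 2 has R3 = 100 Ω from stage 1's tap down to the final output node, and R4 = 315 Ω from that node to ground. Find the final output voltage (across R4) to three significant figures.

V_out ≈ 1.08 V

Stage 2 presents R3+R4 = 415.0 Ω as a load on stage 1's tap.
Stage 1's lower leg becomes R2‖(R3+R4) = 186.3 Ω, so V_mid = 18.2 × 186.3/2386 = 1.421 V.
Stage 2 is itself unloaded: V_out = V_mid × R4/(R3+R4) = 1.421 × 315/415.0 = 1.08 V.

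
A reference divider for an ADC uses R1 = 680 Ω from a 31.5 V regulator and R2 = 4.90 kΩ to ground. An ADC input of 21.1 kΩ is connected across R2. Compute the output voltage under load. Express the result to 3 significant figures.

The load sits in parallel with R2: R2‖R_L = (4900 × 21100) / (4900 + 21100) = 3977 Ω.
V_out = 31.5 × 3977 / (680 + 3977) = 31.5 × 3977/4657 = 26.9 V.

V_out ≈ 26.9 V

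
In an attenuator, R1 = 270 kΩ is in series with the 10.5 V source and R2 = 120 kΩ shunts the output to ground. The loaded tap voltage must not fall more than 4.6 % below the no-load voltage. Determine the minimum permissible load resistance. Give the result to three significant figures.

R_L(min) ≈ 1.72 MΩ

Output resistance R_th = R1‖R2 = (270 × 120)/390.0 = 83.08 kΩ.
The fractional drop is R_th/(R_th + R_L); requiring this ≤ 0.0460 gives R_L ≥ R_th(1/0.0460 − 1) = 83.08 × 20.74 = 1.72 MΩ.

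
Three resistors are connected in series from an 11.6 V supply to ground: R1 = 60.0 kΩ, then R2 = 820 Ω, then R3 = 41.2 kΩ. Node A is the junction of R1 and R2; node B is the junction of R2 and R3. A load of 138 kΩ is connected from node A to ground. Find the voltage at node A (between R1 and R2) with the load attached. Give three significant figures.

Below node A the series string R2+R3 = 42020 Ω sits in parallel with the 138000 Ω load: 32210 Ω.
V_A = 11.6 × 32210/(60000 + 32210) = 4.05 V.

V ≈ 4.05 V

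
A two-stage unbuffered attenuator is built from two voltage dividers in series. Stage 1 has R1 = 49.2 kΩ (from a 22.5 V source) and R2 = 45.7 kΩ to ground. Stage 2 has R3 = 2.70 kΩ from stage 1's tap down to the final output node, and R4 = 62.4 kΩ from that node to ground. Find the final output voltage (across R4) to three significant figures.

V_out ≈ 7.61 V

Stage 2 presents R3+R4 = 65.10 kΩ as a load on stage 1's tap.
Stage 1's lower leg becomes R2‖(R3+R4) = 26.85 kΩ, so V_mid = 22.5 × 26.85/76.05 = 7.944 V.
Stage 2 is itself unloaded: V_out = V_mid × R4/(R3+R4) = 7.944 × 62.4/65.10 = 7.61 V.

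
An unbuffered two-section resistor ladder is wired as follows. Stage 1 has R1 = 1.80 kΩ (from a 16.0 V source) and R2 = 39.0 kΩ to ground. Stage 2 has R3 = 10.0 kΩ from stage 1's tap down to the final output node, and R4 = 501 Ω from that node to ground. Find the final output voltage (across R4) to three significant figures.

Stage 2 presents R3+R4 = 10500 Ω as a load on stage 1's tap.
Stage 1's lower leg becomes R2‖(R3+R4) = 8273 Ω, so V_mid = 16.0 × 8273/10070 = 13.14 V.
Stage 2 is itself unloaded: V_out = V_mid × R4/(R3+R4) = 13.14 × 501/10500 = 0.627 V.

V_out ≈ 0.627 V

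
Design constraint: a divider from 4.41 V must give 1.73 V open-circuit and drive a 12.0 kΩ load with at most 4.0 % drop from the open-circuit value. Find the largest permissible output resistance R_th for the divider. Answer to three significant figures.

R_th ≤ 500 Ω

Loading drop = R_th/(R_th + R_L) ≤ 0.0400, so R_th ≤ R_L · ε/(1−ε) = 12.0 kΩ × 0.0400/0.9600 = 500 Ω.
(Any R1, R2 with R2/(R1+R2) = 0.392 and R1‖R2 ≤ 500 Ω will meet the spec.)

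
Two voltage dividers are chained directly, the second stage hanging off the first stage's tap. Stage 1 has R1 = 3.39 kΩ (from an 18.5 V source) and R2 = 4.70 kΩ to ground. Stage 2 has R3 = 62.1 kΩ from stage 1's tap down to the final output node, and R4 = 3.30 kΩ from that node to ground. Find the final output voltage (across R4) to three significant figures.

V_out ≈ 0.526 V

Stage 2 presents R3+R4 = 65.40 kΩ as a load on stage 1's tap.
Stage 1's lower leg becomes R2‖(R3+R4) = 4.385 kΩ, so V_mid = 18.5 × 4.385/7.775 = 10.43 V.
Stage 2 is itself unloaded: V_out = V_mid × R4/(R3+R4) = 10.43 × 3.30/65.40 = 0.526 V.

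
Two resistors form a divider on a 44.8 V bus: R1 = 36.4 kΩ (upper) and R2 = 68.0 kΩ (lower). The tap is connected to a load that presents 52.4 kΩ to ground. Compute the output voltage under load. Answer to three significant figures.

V_out ≈ 20.1 V

The load sits in parallel with R2: R2‖R_L = (68.0 × 52.4) / (68.0 + 52.4) = 29.59 kΩ.
V_out = 44.8 × 29.59 / (36.4 + 29.59) = 44.8 × 29.59/65.99 = 20.1 V.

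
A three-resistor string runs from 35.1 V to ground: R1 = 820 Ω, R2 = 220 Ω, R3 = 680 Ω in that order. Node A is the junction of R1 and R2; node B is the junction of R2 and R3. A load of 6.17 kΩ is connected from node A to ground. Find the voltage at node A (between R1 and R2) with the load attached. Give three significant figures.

Below node A the series string R2+R3 = 900.0 Ω sits in parallel with the 6170 Ω load: 785.4 Ω.
V_A = 35.1 × 785.4/(820 + 785.4) = 17.2 V.

V ≈ 17.2 V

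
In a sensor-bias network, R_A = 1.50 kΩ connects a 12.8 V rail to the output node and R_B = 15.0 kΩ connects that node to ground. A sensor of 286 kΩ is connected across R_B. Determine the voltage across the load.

V_out ≈ 11.6 V

The load sits in parallel with R_B: R_B‖R_L = (15.0 × 286) / (15.0 + 286) = 14.25 kΩ.
V_out = 12.8 × 14.25 / (1.50 + 14.25) = 12.8 × 14.25/15.75 = 11.6 V.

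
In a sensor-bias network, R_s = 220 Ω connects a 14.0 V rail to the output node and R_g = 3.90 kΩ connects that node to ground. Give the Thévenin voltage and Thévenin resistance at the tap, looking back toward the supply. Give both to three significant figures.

V_th = 13.3 V, R_th = 208 Ω

V_th is the open-circuit tap voltage: 14.0 × 3900/(220 + 3900) = 13.3 V.
With the supply zeroed, R_s and R_g appear in parallel from the tap: R_th = R_s‖R_g = (220 × 3900)/4120 = 208 Ω.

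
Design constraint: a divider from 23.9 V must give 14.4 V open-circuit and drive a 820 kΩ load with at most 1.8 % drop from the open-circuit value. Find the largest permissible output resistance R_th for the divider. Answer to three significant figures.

Loading drop = R_th/(R_th + R_L) ≤ 0.0180, so R_th ≤ R_L · ε/(1−ε) = 820 kΩ × 0.0180/0.9820 = 15.0 kΩ.
(Any R1, R2 with R2/(R1+R2) = 0.603 and R1‖R2 ≤ 15.0 kΩ will meet the spec.)

R_th ≤ 15.0 kΩ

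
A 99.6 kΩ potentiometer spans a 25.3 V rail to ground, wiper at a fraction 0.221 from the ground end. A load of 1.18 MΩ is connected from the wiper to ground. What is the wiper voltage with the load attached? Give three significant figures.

The wiper splits the pot into (1−α)R = 77.59 kΩ above and αR = 22.01 kΩ below.
Lower section ‖ load = 21.61 kΩ.
V_wiper = 25.3 × 21.61/(77.59 + 21.61) = 5.51 V.

V ≈ 5.51 V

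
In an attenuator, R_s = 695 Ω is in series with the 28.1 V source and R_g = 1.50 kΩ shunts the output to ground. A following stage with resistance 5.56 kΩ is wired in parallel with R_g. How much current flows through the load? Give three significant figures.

R_g‖R_L = 1181 Ω; V_out = 28.1 × 1181/1876 = 17.69 V.
I_L = V_out / R_L = 17.69 / 5.56 kΩ = 3.18 mA.

I_L ≈ 3.18 mA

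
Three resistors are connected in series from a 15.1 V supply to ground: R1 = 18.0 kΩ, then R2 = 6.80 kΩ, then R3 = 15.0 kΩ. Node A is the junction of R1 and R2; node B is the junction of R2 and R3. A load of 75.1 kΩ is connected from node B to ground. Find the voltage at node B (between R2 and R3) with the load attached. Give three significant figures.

At node B, R3 is in parallel with the load: R3‖R_L = 12.50 kΩ.
Below node A the resistance is R2 + (R3‖R_L) = 19.30 kΩ, so V_A = 15.1 × 19.30/37.30 = 7.814 V.
Then V_B = V_A × (R3‖R_L)/(R2 + R3‖R_L) = 7.814 × 12.50/19.30 = 5.06 V.

V ≈ 5.06 V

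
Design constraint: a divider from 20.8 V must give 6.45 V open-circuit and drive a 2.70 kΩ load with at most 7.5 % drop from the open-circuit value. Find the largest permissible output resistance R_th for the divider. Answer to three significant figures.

R_th ≤ 219 Ω

Loading drop = R_th/(R_th + R_L) ≤ 0.0750, so R_th ≤ R_L · ε/(1−ε) = 2.70 kΩ × 0.0750/0.9250 = 219 Ω.
(Any R1, R2 with R2/(R1+R2) = 0.310 and R1‖R2 ≤ 219 Ω will meet the spec.)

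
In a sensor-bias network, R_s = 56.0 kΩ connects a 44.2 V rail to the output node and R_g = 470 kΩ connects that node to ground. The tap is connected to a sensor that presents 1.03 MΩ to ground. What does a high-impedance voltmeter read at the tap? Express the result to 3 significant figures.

The load sits in parallel with R_g: R_g‖R_L = (470 × 1030) / (470 + 1030) = 322.7 kΩ.
V_out = 44.2 × 322.7 / (56.0 + 322.7) = 44.2 × 322.7/378.7 = 37.7 V.

V_out ≈ 37.7 V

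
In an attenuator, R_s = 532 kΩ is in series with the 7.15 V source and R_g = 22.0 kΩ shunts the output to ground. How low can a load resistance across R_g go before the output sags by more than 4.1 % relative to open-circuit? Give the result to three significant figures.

R_L(min) ≈ 494 kΩ

Output resistance R_th = R_s‖R_g = (532 × 22.0)/554.0 = 21.13 kΩ.
The fractional drop is R_th/(R_th + R_L); requiring this ≤ 0.0410 gives R_L ≥ R_th(1/0.0410 − 1) = 21.13 × 23.39 = 494 kΩ.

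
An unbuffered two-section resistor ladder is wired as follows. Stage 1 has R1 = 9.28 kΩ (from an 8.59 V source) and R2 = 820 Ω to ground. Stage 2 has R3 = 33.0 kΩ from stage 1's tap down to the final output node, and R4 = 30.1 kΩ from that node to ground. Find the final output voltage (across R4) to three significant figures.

V_out ≈ 0.329 V

Stage 2 presents R3+R4 = 63100 Ω as a load on stage 1's tap.
Stage 1's lower leg becomes R2‖(R3+R4) = 809.5 Ω, so V_mid = 8.59 × 809.5/10090 = 0.6892 V.
Stage 2 is itself unloaded: V_out = V_mid × R4/(R3+R4) = 0.6892 × 30100/63100 = 0.329 V.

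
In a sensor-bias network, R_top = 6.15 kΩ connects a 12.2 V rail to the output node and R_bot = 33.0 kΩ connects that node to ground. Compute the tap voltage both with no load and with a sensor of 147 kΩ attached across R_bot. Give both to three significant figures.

Unloaded: 10.3 V; loaded: 9.93 V

Open-circuit: V = 12.2 × 33.0/(6.15 + 33.0) = 10.3 V.
With the load, R_bot becomes R_bot‖R_L = 26.95 kΩ, so V = 12.2 × 26.95/33.10 = 9.93 V.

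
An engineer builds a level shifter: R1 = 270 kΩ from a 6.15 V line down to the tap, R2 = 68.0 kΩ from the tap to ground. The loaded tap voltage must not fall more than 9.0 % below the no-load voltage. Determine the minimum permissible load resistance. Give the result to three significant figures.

R_L(min) ≈ 549 kΩ

Output resistance R_th = R1‖R2 = (270 × 68.0)/338.0 = 54.32 kΩ.
The fractional drop is R_th/(R_th + R_L); requiring this ≤ 0.0900 gives R_L ≥ R_th(1/0.0900 − 1) = 54.32 × 10.11 = 549 kΩ.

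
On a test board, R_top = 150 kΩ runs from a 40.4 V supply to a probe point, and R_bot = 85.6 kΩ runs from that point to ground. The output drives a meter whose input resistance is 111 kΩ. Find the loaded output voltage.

V_out ≈ 9.84 V

The load sits in parallel with R_bot: R_bot‖R_L = (85.6 × 111) / (85.6 + 111) = 48.33 kΩ.
V_out = 40.4 × 48.33 / (150 + 48.33) = 40.4 × 48.33/198.3 = 9.84 V.
(Unloaded it would have been 14.7 V.)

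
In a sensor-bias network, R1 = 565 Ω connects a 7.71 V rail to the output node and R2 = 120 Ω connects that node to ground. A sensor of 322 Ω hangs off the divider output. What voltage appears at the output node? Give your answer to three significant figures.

The load sits in parallel with R2: R2‖R_L = (120 × 322) / (120 + 322) = 87.42 Ω.
V_out = 7.71 × 87.42 / (565 + 87.42) = 7.71 × 87.42/652.4 = 1.03 V.

V_out ≈ 1.03 V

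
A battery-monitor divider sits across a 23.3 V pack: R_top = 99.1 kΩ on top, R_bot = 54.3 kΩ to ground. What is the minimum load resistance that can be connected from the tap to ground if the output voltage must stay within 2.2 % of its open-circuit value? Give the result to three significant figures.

Output resistance R_th = R_top‖R_bot = (99.1 × 54.3)/153.4 = 35.08 kΩ.
The fractional drop is R_th/(R_th + R_L); requiring this ≤ 0.0220 gives R_L ≥ R_th(1/0.0220 − 1) = 35.08 × 44.45 = 1.56 MΩ.

R_L(min) ≈ 1.56 MΩ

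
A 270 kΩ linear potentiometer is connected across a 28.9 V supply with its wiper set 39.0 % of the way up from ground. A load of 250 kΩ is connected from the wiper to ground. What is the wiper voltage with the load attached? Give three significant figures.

V ≈ 8.97 V

The wiper splits the pot into (1−α)R = 164.7 kΩ above and αR = 105.3 kΩ below.
Lower section ‖ load = 74.09 kΩ.
V_wiper = 28.9 × 74.09/(164.7 + 74.09) = 8.97 V.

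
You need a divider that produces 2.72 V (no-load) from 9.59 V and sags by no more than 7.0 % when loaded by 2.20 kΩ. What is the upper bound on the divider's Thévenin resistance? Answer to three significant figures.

Loading drop = R_th/(R_th + R_L) ≤ 0.0700, so R_th ≤ R_L · ε/(1−ε) = 2.20 kΩ × 0.0700/0.9300 = 166 Ω.
(Any R1, R2 with R2/(R1+R2) = 0.284 and R1‖R2 ≤ 166 Ω will meet the spec.)

R_th ≤ 166 Ω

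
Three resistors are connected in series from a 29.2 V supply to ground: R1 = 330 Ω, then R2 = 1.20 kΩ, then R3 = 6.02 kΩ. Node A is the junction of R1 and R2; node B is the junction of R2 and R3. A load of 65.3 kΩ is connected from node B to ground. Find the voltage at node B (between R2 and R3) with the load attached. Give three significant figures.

V ≈ 22.9 V

At node B, R3 is in parallel with the load: R3‖R_L = 5512 Ω.
Below node A the resistance is R2 + (R3‖R_L) = 6712 Ω, so V_A = 29.2 × 6712/7042 = 27.83 V.
Then V_B = V_A × (R3‖R_L)/(R2 + R3‖R_L) = 27.83 × 5512/6712 = 22.9 V.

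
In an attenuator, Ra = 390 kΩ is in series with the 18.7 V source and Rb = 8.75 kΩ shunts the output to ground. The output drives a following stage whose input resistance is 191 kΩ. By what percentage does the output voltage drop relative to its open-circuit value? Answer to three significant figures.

4.29 %

The divider's output (Thévenin) resistance is Ra‖Rb = 8.558 kΩ.
Fractional drop under load = R_th/(R_th + R_L) = 8.558 / (8.558 + 191) = 0.04288.
So the output falls by 4.29 %.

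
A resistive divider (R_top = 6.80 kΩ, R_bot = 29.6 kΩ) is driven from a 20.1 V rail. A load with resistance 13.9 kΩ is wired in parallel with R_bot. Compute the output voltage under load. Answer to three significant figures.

The load sits in parallel with R_bot: R_bot‖R_L = (29.6 × 13.9) / (29.6 + 13.9) = 9.458 kΩ.
V_out = 20.1 × 9.458 / (6.80 + 9.458) = 20.1 × 9.458/16.26 = 11.7 V.
(Unloaded it would have been 16.3 V.)

V_out ≈ 11.7 V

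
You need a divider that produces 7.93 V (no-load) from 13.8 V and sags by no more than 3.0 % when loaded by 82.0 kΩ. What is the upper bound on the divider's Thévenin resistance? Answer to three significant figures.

R_th ≤ 2.54 kΩ

Loading drop = R_th/(R_th + R_L) ≤ 0.0300, so R_th ≤ R_L · ε/(1−ε) = 82.0 kΩ × 0.0300/0.9700 = 2.54 kΩ.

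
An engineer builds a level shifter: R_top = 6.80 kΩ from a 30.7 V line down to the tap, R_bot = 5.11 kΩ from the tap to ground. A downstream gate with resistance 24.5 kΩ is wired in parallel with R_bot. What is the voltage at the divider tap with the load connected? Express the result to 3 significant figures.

The load sits in parallel with R_bot: R_bot‖R_L = (5.11 × 24.5) / (5.11 + 24.5) = 4.228 kΩ.
V_out = 30.7 × 4.228 / (6.80 + 4.228) = 30.7 × 4.228/11.03 = 11.8 V.
(Unloaded it would have been 13.2 V.)

V_out ≈ 11.8 V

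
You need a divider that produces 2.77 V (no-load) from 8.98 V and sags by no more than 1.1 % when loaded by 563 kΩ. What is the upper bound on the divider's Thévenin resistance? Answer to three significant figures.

Loading drop = R_th/(R_th + R_L) ≤ 0.0110, so R_th ≤ R_L · ε/(1−ε) = 563 kΩ × 0.0110/0.9890 = 6.26 kΩ.
(Any R1, R2 with R2/(R1+R2) = 0.308 and R1‖R2 ≤ 6.26 kΩ will meet the spec.)

R_th ≤ 6.26 kΩ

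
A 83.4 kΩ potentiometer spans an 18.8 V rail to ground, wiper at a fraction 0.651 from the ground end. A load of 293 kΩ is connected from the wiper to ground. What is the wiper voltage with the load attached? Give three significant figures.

V ≈ 11.5 V

The wiper splits the pot into (1−α)R = 29.11 kΩ above and αR = 54.29 kΩ below.
Lower section ‖ load = 45.81 kΩ.
V_wiper = 18.8 × 45.81/(29.11 + 45.81) = 11.5 V.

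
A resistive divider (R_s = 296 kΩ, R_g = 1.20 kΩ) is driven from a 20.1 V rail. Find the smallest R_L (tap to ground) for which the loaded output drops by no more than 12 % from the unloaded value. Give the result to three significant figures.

R_L(min) ≈ 8.76 kΩ

Output resistance R_th = R_s‖R_g = (296 × 1.20)/297.2 = 1.195 kΩ.
The fractional drop is R_th/(R_th + R_L); requiring this ≤ 0.120 gives R_L ≥ R_th(1/0.120 − 1) = 1.195 × 7.333 = 8.76 kΩ.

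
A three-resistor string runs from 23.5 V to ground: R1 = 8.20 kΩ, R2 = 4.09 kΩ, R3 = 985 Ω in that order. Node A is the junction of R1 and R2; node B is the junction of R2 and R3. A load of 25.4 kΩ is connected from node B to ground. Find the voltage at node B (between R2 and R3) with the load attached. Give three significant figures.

At node B, R3 is in parallel with the load: R3‖R_L = 948.2 Ω.
Below node A the resistance is R2 + (R3‖R_L) = 5038 Ω, so V_A = 23.5 × 5038/13240 = 8.944 V.
Then V_B = V_A × (R3‖R_L)/(R2 + R3‖R_L) = 8.944 × 948.2/5038 = 1.68 V.

V ≈ 1.68 V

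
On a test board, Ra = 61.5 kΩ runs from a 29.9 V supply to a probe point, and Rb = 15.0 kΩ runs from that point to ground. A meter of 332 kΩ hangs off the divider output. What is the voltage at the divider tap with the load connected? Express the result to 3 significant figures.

V_out ≈ 5.66 V

The load sits in parallel with Rb: Rb‖R_L = (15.0 × 332) / (15.0 + 332) = 14.35 kΩ.
V_out = 29.9 × 14.35 / (61.5 + 14.35) = 29.9 × 14.35/75.85 = 5.66 V.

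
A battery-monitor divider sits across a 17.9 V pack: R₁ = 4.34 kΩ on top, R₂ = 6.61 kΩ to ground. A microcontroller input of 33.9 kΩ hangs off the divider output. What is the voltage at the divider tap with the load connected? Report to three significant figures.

The load sits in parallel with R₂: R₂‖R_L = (6.61 × 33.9) / (6.61 + 33.9) = 5.531 kΩ.
V_out = 17.9 × 5.531 / (4.34 + 5.531) = 17.9 × 5.531/9.871 = 10.0 V.

V_out ≈ 10.0 V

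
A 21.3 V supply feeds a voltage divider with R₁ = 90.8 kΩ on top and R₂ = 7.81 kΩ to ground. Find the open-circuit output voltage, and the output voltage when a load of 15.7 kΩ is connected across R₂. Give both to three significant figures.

Unloaded: 1.69 V; loaded: 1.16 V

Open-circuit: V = 21.3 × 7.81/(90.8 + 7.81) = 1.69 V.
With the load, R₂ becomes R₂‖R_L = 5.216 kΩ, so V = 21.3 × 5.216/96.02 = 1.16 V.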